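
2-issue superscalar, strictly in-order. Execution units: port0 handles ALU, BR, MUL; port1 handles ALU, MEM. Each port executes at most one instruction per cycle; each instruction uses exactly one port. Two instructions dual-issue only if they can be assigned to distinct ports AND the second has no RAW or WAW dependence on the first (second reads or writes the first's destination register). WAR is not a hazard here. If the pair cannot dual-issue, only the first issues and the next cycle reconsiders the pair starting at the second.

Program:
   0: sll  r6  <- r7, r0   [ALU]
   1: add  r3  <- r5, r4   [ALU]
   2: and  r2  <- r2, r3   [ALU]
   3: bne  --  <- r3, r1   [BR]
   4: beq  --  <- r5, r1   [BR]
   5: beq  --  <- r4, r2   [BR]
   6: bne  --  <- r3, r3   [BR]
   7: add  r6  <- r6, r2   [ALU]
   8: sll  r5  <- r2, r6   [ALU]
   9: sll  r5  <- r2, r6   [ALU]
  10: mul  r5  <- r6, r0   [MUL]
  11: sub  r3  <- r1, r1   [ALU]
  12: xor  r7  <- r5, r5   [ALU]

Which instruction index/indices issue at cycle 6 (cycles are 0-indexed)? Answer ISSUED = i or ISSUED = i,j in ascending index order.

ISSUED = 9

c0: i0/i1 sll add  pair
c1: i2/i3 and bne  pair
c2: i4 beq  no-port BR/BR
c3: i5 beq  no-port BR/BR
c4: i6/i7 bne add  pair
c5: i8 sll  WAW r5
c6: i9 sll  WAW r5
c7: i10/i11 mul sub  pair
c8: i12 xor  tail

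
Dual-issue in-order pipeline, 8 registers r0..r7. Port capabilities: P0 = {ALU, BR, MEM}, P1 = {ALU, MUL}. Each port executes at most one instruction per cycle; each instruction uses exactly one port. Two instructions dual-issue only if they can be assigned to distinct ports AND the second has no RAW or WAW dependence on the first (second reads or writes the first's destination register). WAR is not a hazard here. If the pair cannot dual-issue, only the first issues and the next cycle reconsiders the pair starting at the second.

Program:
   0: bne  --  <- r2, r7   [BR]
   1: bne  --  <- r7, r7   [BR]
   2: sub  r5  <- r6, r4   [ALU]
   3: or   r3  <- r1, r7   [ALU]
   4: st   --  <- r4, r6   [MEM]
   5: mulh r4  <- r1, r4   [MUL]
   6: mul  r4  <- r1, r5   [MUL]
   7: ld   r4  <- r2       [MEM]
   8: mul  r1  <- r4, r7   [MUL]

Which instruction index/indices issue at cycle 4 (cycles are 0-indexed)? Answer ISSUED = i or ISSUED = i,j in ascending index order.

ISSUED = 6

#0 head=0: bne i0 no-port BR/BR
#1 head=1: bne;sub i1/i2 pair
#2 head=3: or;st i3/i4 pair
#3 head=5: mulh i5 no-port MUL/MUL
#4 head=6: mul i6 WAW r4
#5 head=7: ld i7 RAW r4
#6 head=8: mul i8 tail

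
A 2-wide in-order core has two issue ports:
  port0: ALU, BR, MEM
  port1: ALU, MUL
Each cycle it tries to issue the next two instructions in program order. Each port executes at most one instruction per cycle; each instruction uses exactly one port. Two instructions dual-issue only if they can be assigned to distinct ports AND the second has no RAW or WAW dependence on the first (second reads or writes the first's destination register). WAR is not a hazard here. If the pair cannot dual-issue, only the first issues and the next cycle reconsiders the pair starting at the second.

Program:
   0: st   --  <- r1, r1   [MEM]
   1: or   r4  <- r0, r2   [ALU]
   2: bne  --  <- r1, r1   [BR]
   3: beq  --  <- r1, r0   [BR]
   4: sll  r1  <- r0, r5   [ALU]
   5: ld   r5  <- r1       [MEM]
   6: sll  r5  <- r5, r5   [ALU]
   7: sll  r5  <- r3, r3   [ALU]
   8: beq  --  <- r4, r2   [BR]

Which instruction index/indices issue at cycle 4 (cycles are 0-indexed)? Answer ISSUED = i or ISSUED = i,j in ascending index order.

c0: i0,i1 st/or  2-wide
c1: i2 bne  no-port BR/BR
c2: i3,i4 beq/sll  2-wide
c3: i5 ld  RAW+WAW r5
c4: i6 sll  WAW r5
c5: i7,i8 sll/beq  2-wide

ISSUED = 6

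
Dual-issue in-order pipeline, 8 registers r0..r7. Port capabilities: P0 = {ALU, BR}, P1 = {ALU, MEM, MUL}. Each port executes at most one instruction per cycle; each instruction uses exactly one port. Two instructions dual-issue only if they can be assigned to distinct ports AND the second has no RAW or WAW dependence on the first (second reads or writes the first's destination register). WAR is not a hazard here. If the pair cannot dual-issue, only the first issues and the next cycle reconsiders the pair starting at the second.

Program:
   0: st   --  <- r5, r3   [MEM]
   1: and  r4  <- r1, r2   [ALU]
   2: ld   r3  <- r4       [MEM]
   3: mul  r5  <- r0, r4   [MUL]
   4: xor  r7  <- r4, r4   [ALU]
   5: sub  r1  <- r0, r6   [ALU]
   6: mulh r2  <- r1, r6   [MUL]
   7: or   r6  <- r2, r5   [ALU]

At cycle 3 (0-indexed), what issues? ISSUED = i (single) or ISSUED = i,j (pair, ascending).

t=0 i0&i1:st and ; 2-wide
t=1 i2:ld ; no-port MEM/MUL
t=2 i3&i4:mul xor ; 2-wide
t=3 i5:sub ; RAW r1
t=4 i6:mulh ; RAW r2
t=5 i7:or ; tail

ISSUED = 5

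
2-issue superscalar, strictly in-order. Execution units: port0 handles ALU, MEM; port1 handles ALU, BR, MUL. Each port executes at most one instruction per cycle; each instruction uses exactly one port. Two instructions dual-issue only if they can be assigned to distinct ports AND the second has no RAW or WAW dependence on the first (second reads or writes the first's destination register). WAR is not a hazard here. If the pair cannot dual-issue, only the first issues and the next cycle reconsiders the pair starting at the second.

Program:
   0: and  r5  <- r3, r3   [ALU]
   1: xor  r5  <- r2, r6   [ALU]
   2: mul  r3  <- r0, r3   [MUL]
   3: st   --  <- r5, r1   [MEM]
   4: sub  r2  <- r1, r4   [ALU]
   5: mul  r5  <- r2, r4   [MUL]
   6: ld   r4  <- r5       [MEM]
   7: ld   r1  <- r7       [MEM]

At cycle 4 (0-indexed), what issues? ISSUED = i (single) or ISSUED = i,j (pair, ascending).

[0] i0  and  -- WAW r5
[1] i1&i2  xor+mul  -- 2-wide
[2] i3&i4  st+sub  -- 2-wide
[3] i5  mul  -- RAW r5
[4] i6  ld  -- no-port MEM/MEM
[5] i7  ld  -- tail

ISSUED = 6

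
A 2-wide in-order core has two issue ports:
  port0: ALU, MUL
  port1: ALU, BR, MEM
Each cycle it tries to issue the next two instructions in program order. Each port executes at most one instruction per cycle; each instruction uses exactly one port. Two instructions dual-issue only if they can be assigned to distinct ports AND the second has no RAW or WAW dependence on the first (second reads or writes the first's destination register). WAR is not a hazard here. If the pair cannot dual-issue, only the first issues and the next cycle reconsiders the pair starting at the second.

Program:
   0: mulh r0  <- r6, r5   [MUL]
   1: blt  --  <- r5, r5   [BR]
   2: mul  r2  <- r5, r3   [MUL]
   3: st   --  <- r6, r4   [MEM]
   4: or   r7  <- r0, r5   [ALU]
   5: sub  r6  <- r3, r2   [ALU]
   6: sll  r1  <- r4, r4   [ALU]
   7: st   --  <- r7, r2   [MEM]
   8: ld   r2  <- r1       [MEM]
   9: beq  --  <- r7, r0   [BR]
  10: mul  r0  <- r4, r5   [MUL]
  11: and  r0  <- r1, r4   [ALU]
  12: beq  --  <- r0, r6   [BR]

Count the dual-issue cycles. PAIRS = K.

PAIRS = 5

0. mulh/blt @i0+i1  | 2-wide
1. mul/st @i2+i3  | 2-wide
2. or/sub @i4+i5  | 2-wide
3. sll/st @i6+i7  | 2-wide
4. ld @i8  | no-port MEM/BR
5. beq/mul @i9+i10  | 2-wide
6. and @i11  | RAW r0
7. beq @i12  | tail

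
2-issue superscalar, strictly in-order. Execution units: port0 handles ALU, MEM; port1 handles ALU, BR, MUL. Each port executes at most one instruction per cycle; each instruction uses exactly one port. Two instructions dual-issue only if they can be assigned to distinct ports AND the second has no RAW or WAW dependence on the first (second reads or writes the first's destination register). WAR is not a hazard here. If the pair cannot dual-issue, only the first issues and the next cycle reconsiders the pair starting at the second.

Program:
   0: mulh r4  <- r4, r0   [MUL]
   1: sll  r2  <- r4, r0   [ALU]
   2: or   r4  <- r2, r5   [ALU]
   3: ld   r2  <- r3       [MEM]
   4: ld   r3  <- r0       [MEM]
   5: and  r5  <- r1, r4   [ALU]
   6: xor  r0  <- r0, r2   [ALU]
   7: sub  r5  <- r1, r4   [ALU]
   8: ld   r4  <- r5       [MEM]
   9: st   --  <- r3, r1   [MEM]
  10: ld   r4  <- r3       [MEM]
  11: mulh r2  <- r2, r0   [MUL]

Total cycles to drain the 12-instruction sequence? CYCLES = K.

0. mulh.MUL @i0  | RAW r4
1. sll.ALU @i1  | RAW r2
2. or.ALU ld.MEM @i2/i3  | pair
3. ld.MEM and.ALU @i4/i5  | pair
4. xor.ALU sub.ALU @i6/i7  | pair
5. ld.MEM @i8  | no-port MEM/MEM
6. st.MEM @i9  | no-port MEM/MEM
7. ld.MEM mulh.MUL @i10/i11  | pair

CYCLES = 8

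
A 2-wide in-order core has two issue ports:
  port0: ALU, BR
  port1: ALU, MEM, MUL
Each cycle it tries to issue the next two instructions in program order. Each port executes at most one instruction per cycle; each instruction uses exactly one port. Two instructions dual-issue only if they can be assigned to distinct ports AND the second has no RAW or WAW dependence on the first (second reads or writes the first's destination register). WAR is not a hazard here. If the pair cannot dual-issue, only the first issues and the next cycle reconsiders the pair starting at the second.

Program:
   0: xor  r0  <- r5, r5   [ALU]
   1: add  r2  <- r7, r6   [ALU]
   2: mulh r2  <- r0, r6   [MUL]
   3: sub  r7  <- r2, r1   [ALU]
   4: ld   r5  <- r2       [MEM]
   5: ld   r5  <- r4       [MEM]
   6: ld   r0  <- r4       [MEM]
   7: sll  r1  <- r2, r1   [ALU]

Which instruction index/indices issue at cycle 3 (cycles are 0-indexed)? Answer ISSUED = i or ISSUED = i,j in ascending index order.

  cy0 -> i0+i1 (xor add) pair
  cy1 -> i2 (mulh) RAW r2
  cy2 -> i3+i4 (sub ld) pair
  cy3 -> i5 (ld) no-port MEM/MEM
  cy4 -> i6+i7 (ld sll) pair

ISSUED = 5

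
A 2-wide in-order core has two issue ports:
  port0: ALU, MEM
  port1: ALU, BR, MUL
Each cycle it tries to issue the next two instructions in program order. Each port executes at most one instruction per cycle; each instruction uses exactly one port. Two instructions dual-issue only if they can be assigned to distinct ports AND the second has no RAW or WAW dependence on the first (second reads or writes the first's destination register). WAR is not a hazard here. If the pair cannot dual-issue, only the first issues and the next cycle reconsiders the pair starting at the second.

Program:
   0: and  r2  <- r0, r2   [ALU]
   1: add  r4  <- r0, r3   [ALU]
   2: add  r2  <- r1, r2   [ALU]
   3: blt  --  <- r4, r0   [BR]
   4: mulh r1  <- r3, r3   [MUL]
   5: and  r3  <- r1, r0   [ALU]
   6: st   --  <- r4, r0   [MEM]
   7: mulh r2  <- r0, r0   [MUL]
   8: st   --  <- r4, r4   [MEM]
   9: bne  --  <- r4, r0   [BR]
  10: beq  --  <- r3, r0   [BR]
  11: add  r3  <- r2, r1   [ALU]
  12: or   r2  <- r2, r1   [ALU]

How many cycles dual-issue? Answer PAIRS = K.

PAIRS = 5

c0: i0+i1 and+add  pair
c1: i2+i3 add+blt  pair
c2: i4 mulh  RAW r1
c3: i5+i6 and+st  pair
c4: i7+i8 mulh+st  pair
c5: i9 bne  no-port BR/BR
c6: i10+i11 beq+add  pair
c7: i12 or  tail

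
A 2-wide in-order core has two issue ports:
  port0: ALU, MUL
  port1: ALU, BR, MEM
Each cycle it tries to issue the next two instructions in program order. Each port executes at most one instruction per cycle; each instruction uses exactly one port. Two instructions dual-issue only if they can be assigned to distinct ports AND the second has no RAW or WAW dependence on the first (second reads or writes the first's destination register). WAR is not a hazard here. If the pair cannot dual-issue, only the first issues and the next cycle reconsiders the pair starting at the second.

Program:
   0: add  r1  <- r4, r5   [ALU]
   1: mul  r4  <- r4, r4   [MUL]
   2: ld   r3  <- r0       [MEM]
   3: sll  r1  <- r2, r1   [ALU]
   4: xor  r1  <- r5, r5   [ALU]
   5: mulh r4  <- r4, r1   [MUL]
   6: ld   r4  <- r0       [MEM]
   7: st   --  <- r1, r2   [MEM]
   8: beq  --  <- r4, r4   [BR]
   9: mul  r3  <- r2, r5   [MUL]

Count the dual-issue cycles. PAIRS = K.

t=0 i0&i1:add.ALU+mul.MUL ; pair
t=1 i2&i3:ld.MEM+sll.ALU ; pair
t=2 i4:xor.ALU ; RAW r1
t=3 i5:mulh.MUL ; WAW r4
t=4 i6:ld.MEM ; no-port MEM/MEM
t=5 i7:st.MEM ; no-port MEM/BR
t=6 i8&i9:beq.BR+mul.MUL ; pair

PAIRS = 3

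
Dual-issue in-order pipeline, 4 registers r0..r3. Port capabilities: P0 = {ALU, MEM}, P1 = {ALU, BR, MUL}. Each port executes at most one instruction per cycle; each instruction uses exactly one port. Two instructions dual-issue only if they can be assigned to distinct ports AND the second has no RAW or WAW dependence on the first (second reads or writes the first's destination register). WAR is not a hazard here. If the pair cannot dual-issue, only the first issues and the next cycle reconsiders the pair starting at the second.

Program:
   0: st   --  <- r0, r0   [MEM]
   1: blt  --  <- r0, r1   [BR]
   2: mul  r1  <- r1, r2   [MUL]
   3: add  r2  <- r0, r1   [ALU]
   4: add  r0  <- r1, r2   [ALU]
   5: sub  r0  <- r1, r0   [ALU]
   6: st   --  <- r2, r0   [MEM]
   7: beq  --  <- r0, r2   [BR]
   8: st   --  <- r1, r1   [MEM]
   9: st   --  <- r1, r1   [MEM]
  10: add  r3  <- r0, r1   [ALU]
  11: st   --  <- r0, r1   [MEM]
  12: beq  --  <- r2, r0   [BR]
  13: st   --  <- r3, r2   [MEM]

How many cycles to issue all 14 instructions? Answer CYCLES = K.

#0 head=0: st+blt i0,i1 2-wide
#1 head=2: mul i2 RAW r1
#2 head=3: add i3 RAW r2
#3 head=4: add i4 RAW+WAW r0
#4 head=5: sub i5 RAW r0
#5 head=6: st+beq i6,i7 2-wide
#6 head=8: st i8 no-port MEM/MEM
#7 head=9: st+add i9,i10 2-wide
#8 head=11: st+beq i11,i12 2-wide
#9 head=13: st i13 tail

CYCLES = 10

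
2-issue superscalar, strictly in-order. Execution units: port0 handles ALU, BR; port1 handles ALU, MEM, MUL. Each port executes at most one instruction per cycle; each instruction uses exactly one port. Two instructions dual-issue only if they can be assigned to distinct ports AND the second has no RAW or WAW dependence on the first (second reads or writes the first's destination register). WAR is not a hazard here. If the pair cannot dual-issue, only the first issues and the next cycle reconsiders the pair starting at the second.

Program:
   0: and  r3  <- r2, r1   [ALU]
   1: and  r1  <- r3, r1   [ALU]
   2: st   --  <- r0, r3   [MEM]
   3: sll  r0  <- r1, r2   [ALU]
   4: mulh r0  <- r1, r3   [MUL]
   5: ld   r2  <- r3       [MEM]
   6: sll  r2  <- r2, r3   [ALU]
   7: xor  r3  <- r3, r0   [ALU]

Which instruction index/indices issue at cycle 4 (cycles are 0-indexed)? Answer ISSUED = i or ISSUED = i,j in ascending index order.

c0: i0 and.ALU  RAW r3
c1: i1+i2 and.ALU;st.MEM  2-wide
c2: i3 sll.ALU  WAW r0
c3: i4 mulh.MUL  no-port MUL/MEM
c4: i5 ld.MEM  RAW+WAW r2
c5: i6+i7 sll.ALU;xor.ALU  2-wide

ISSUED = 5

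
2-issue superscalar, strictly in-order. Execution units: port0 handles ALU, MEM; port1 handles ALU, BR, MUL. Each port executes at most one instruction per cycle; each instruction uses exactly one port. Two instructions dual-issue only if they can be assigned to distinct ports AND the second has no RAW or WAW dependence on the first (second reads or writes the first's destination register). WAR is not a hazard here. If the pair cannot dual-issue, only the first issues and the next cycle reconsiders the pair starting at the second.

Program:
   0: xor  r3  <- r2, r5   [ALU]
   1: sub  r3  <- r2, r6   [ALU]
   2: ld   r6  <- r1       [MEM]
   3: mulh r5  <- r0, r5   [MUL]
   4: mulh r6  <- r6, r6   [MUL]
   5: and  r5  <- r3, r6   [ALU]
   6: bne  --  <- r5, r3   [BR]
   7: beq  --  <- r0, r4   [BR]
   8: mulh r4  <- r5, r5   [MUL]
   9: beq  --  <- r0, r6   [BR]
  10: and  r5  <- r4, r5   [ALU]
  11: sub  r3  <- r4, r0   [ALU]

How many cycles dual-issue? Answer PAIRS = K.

c0: i0 xor  WAW r3
c1: i1+i2 sub+ld  dual
c2: i3 mulh  no-port MUL/MUL
c3: i4 mulh  RAW r6
c4: i5 and  RAW r5
c5: i6 bne  no-port BR/BR
c6: i7 beq  no-port BR/MUL
c7: i8 mulh  no-port MUL/BR
c8: i9+i10 beq+and  dual
c9: i11 sub  tail

PAIRS = 2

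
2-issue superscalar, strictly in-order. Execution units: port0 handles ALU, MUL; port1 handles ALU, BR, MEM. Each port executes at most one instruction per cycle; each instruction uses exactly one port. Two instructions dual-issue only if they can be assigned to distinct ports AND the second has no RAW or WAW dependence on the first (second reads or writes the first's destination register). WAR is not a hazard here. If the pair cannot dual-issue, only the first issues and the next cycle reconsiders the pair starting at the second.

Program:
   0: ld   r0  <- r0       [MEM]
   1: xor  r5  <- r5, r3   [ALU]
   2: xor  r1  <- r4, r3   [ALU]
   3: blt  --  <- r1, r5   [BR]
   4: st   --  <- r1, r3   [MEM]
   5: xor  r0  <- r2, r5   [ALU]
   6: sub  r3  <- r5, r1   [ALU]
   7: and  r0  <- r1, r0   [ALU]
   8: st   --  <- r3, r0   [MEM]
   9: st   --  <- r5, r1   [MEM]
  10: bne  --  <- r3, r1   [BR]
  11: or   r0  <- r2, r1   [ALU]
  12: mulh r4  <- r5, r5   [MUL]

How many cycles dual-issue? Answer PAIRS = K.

0. ld xor @i0&i1  | 2-wide
1. xor @i2  | RAW r1
2. blt @i3  | no-port BR/MEM
3. st xor @i4&i5  | 2-wide
4. sub and @i6&i7  | 2-wide
5. st @i8  | no-port MEM/MEM
6. st @i9  | no-port MEM/BR
7. bne or @i10&i11  | 2-wide
8. mulh @i12  | tail

PAIRS = 4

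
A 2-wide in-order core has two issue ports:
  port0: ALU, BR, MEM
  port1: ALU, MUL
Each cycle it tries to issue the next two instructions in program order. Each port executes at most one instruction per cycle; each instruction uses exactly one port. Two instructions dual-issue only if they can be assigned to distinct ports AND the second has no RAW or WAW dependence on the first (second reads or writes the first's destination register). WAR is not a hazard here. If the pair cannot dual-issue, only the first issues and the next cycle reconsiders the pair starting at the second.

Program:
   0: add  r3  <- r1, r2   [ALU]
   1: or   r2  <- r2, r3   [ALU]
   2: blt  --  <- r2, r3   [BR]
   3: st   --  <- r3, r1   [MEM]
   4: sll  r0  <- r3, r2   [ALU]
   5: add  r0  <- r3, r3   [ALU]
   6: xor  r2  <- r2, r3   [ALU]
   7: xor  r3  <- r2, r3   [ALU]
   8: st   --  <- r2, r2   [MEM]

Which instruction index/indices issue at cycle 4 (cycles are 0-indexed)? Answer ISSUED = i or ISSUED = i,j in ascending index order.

c0: i0 add.ALU  RAW r3
c1: i1 or.ALU  RAW r2
c2: i2 blt.BR  no-port BR/MEM
c3: i3&i4 st.MEM sll.ALU  dual
c4: i5&i6 add.ALU xor.ALU  dual
c5: i7&i8 xor.ALU st.MEM  dual

ISSUED = 5,6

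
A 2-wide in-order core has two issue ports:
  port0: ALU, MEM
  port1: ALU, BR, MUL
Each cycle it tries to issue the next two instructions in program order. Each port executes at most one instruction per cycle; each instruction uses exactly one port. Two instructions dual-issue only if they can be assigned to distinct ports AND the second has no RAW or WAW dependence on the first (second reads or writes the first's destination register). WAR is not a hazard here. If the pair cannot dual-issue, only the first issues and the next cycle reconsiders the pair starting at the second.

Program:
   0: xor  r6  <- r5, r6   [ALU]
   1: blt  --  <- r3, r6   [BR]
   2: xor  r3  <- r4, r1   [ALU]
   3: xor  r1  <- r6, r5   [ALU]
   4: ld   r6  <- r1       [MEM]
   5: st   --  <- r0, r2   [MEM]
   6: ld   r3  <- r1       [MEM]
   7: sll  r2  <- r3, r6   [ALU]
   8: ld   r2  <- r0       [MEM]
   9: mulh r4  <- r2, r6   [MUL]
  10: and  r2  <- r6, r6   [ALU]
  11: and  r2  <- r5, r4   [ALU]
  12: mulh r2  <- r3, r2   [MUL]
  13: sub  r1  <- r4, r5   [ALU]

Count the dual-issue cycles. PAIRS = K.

c0: i0 xor.ALU  RAW r6
c1: i1,i2 blt.BR/xor.ALU  2-wide
c2: i3 xor.ALU  RAW r1
c3: i4 ld.MEM  no-port MEM/MEM
c4: i5 st.MEM  no-port MEM/MEM
c5: i6 ld.MEM  RAW r3
c6: i7 sll.ALU  WAW r2
c7: i8 ld.MEM  RAW r2
c8: i9,i10 mulh.MUL/and.ALU  2-wide
c9: i11 and.ALU  RAW+WAW r2
c10: i12,i13 mulh.MUL/sub.ALU  2-wide

PAIRS = 3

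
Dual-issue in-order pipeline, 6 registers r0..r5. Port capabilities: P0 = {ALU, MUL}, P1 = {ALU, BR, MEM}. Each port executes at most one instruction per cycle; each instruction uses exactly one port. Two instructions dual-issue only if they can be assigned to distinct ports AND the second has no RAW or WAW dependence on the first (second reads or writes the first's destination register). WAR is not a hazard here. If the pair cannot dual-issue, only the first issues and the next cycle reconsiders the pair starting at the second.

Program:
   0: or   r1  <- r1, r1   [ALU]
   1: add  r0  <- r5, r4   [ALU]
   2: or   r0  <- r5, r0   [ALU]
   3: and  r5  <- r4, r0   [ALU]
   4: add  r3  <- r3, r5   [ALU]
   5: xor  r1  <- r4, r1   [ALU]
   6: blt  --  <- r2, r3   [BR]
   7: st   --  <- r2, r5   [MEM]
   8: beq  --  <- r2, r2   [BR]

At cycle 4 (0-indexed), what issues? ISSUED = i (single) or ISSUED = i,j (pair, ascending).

ISSUED = 6

#0 head=0: or.ALU add.ALU i0+i1 2-wide
#1 head=2: or.ALU i2 RAW r0
#2 head=3: and.ALU i3 RAW r5
#3 head=4: add.ALU xor.ALU i4+i5 2-wide
#4 head=6: blt.BR i6 no-port BR/MEM
#5 head=7: st.MEM i7 no-port MEM/BR
#6 head=8: beq.BR i8 tail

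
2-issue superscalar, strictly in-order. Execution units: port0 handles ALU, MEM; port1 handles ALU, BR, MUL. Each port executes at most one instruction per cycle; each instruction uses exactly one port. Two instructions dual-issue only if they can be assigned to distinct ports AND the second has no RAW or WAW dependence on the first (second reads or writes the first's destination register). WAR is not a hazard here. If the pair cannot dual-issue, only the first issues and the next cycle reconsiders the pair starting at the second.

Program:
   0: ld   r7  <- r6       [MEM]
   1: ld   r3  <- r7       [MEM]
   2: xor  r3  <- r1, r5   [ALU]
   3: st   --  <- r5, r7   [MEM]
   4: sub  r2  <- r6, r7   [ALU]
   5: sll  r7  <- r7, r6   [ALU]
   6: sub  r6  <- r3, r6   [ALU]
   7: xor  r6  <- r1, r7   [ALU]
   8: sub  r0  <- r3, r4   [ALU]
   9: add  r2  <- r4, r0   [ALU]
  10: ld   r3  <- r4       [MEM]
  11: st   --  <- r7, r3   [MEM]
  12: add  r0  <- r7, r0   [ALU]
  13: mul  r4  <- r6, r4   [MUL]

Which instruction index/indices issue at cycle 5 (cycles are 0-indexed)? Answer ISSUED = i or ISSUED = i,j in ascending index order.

  cy0 -> i0 (ld.MEM) no-port MEM/MEM
  cy1 -> i1 (ld.MEM) WAW r3
  cy2 -> i2/i3 (xor.ALU/st.MEM) 2-wide
  cy3 -> i4/i5 (sub.ALU/sll.ALU) 2-wide
  cy4 -> i6 (sub.ALU) WAW r6
  cy5 -> i7/i8 (xor.ALU/sub.ALU) 2-wide
  cy6 -> i9/i10 (add.ALU/ld.MEM) 2-wide
  cy7 -> i11/i12 (st.MEM/add.ALU) 2-wide
  cy8 -> i13 (mul.MUL) tail

ISSUED = 7,8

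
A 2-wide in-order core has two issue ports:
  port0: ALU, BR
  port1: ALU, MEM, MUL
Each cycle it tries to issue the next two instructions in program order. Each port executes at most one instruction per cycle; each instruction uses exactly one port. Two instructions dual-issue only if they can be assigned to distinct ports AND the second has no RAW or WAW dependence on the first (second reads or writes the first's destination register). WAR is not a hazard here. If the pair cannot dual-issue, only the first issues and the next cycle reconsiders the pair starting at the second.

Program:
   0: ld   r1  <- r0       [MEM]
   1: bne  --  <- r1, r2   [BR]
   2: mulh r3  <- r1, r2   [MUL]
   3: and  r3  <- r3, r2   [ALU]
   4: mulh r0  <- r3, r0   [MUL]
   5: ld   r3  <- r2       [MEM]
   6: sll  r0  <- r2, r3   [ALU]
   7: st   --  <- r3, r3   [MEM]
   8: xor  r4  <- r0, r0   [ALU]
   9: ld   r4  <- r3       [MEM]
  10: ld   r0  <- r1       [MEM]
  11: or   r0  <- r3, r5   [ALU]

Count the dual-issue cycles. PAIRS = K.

  cy0 -> i0 (ld) RAW r1
  cy1 -> i1+i2 (bne/mulh) pair
  cy2 -> i3 (and) RAW r3
  cy3 -> i4 (mulh) no-port MUL/MEM
  cy4 -> i5 (ld) RAW r3
  cy5 -> i6+i7 (sll/st) pair
  cy6 -> i8 (xor) WAW r4
  cy7 -> i9 (ld) no-port MEM/MEM
  cy8 -> i10 (ld) WAW r0
  cy9 -> i11 (or) tail

PAIRS = 2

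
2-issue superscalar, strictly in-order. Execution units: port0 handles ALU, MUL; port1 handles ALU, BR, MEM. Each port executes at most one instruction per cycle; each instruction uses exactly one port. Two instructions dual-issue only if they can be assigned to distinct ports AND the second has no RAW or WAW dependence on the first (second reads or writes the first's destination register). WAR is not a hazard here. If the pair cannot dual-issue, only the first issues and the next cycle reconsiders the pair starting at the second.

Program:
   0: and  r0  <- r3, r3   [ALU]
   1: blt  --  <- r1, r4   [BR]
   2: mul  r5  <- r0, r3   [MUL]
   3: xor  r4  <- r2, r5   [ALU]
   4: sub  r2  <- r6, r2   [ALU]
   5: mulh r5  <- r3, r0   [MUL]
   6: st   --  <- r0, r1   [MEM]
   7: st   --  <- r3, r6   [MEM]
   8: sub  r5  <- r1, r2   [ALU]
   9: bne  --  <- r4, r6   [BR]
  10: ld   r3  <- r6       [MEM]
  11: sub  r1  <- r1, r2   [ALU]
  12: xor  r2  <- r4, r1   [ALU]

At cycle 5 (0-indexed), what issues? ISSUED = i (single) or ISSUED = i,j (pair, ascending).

ISSUED = 9

0. and/blt @i0&i1  | pair
1. mul @i2  | RAW r5
2. xor/sub @i3&i4  | pair
3. mulh/st @i5&i6  | pair
4. st/sub @i7&i8  | pair
5. bne @i9  | no-port BR/MEM
6. ld/sub @i10&i11  | pair
7. xor @i12  | tail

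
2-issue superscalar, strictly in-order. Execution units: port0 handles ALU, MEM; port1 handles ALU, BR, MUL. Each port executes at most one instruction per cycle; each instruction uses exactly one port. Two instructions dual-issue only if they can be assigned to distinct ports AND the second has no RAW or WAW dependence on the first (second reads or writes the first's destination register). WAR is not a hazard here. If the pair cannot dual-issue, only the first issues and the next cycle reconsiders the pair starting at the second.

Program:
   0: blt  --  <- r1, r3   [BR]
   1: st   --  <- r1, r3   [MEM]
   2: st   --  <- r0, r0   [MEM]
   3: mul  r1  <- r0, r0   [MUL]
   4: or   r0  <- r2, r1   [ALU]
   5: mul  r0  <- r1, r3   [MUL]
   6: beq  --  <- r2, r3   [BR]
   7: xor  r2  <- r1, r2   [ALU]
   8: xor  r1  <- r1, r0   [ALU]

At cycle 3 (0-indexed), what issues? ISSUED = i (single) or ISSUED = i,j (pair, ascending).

ISSUED = 5

  cy0 -> i0+i1 (blt+st) pair
  cy1 -> i2+i3 (st+mul) pair
  cy2 -> i4 (or) WAW r0
  cy3 -> i5 (mul) no-port MUL/BR
  cy4 -> i6+i7 (beq+xor) pair
  cy5 -> i8 (xor) tail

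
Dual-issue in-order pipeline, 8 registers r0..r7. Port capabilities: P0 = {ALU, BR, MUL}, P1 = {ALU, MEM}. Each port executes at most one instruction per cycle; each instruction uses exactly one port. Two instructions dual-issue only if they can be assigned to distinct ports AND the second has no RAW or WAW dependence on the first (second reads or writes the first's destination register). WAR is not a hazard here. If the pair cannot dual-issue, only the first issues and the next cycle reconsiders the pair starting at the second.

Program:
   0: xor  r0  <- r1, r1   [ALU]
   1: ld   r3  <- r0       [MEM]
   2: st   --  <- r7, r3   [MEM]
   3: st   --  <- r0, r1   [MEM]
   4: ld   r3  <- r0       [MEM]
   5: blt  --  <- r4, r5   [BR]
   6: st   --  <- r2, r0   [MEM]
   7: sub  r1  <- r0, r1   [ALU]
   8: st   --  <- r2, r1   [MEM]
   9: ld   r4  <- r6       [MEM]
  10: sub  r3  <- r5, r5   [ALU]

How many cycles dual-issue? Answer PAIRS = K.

PAIRS = 3

  cy0 -> i0 (xor.ALU) RAW r0
  cy1 -> i1 (ld.MEM) no-port MEM/MEM
  cy2 -> i2 (st.MEM) no-port MEM/MEM
  cy3 -> i3 (st.MEM) no-port MEM/MEM
  cy4 -> i4&i5 (ld.MEM+blt.BR) pair
  cy5 -> i6&i7 (st.MEM+sub.ALU) pair
  cy6 -> i8 (st.MEM) no-port MEM/MEM
  cy7 -> i9&i10 (ld.MEM+sub.ALU) pair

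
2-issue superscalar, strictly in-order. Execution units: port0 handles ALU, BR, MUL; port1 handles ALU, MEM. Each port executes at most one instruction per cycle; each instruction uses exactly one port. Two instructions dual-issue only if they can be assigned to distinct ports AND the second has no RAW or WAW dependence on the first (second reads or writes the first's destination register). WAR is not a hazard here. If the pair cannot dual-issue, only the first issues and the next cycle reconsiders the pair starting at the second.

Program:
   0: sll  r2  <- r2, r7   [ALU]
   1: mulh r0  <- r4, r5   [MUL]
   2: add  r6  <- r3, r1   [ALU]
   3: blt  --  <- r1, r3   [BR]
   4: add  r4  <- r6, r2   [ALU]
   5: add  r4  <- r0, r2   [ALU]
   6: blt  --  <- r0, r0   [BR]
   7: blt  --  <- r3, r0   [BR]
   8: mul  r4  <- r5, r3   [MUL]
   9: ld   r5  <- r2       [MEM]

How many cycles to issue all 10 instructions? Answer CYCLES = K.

CYCLES = 6

#0 head=0: sll.ALU+mulh.MUL i0,i1 pair
#1 head=2: add.ALU+blt.BR i2,i3 pair
#2 head=4: add.ALU i4 WAW r4
#3 head=5: add.ALU+blt.BR i5,i6 pair
#4 head=7: blt.BR i7 no-port BR/MUL
#5 head=8: mul.MUL+ld.MEM i8,i9 pair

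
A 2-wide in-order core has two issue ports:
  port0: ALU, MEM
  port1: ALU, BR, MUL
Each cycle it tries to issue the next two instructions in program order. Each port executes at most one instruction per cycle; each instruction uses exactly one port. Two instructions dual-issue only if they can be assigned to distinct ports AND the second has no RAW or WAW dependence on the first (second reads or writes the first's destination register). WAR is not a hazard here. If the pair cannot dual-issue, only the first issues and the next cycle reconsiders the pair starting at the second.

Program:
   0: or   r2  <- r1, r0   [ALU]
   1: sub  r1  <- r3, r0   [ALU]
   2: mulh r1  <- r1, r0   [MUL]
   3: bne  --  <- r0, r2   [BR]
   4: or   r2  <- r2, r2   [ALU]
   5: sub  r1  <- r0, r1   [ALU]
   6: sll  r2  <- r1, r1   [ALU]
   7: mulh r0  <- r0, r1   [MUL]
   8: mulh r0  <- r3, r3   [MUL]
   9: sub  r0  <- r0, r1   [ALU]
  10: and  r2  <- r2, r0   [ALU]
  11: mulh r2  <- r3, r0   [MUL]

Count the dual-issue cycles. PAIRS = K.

t=0 i0+i1:or.ALU/sub.ALU ; dual
t=1 i2:mulh.MUL ; no-port MUL/BR
t=2 i3+i4:bne.BR/or.ALU ; dual
t=3 i5:sub.ALU ; RAW r1
t=4 i6+i7:sll.ALU/mulh.MUL ; dual
t=5 i8:mulh.MUL ; RAW+WAW r0
t=6 i9:sub.ALU ; RAW r0
t=7 i10:and.ALU ; WAW r2
t=8 i11:mulh.MUL ; tail

PAIRS = 3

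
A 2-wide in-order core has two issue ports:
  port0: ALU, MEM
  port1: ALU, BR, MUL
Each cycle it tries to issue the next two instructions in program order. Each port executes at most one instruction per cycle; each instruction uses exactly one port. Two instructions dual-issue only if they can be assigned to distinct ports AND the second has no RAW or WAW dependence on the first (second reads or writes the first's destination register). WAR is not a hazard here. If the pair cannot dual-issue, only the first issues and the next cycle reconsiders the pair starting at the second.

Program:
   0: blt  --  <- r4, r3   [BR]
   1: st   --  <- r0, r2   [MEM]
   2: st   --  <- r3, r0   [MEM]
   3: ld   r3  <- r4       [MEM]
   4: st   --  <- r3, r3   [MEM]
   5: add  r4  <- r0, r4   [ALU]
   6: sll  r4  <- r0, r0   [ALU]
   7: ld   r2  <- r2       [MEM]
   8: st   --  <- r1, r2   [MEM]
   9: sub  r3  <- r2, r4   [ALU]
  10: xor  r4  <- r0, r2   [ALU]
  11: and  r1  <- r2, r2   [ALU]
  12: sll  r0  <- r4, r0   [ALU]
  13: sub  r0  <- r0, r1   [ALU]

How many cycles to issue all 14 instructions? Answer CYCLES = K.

CYCLES = 9

[0] i0/i1  blt.BR+st.MEM  -- 2-wide
[1] i2  st.MEM  -- no-port MEM/MEM
[2] i3  ld.MEM  -- no-port MEM/MEM
[3] i4/i5  st.MEM+add.ALU  -- 2-wide
[4] i6/i7  sll.ALU+ld.MEM  -- 2-wide
[5] i8/i9  st.MEM+sub.ALU  -- 2-wide
[6] i10/i11  xor.ALU+and.ALU  -- 2-wide
[7] i12  sll.ALU  -- RAW+WAW r0
[8] i13  sub.ALU  -- tail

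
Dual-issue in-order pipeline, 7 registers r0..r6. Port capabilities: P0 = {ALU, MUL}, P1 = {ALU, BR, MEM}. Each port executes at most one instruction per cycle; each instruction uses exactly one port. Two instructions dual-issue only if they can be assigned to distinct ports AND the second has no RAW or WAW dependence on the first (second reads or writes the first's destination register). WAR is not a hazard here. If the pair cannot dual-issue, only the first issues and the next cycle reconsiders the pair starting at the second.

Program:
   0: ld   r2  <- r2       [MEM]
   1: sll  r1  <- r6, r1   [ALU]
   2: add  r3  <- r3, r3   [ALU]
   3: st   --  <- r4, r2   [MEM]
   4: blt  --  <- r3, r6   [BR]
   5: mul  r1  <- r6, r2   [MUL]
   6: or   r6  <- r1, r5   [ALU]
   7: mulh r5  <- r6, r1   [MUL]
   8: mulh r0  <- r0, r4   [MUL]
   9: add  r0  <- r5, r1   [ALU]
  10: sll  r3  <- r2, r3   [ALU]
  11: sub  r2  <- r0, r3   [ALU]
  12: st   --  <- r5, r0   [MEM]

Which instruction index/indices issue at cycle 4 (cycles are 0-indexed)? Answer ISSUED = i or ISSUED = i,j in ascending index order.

ISSUED = 7

[0] i0&i1  ld;sll  -- pair
[1] i2&i3  add;st  -- pair
[2] i4&i5  blt;mul  -- pair
[3] i6  or  -- RAW r6
[4] i7  mulh  -- no-port MUL/MUL
[5] i8  mulh  -- WAW r0
[6] i9&i10  add;sll  -- pair
[7] i11&i12  sub;st  -- pair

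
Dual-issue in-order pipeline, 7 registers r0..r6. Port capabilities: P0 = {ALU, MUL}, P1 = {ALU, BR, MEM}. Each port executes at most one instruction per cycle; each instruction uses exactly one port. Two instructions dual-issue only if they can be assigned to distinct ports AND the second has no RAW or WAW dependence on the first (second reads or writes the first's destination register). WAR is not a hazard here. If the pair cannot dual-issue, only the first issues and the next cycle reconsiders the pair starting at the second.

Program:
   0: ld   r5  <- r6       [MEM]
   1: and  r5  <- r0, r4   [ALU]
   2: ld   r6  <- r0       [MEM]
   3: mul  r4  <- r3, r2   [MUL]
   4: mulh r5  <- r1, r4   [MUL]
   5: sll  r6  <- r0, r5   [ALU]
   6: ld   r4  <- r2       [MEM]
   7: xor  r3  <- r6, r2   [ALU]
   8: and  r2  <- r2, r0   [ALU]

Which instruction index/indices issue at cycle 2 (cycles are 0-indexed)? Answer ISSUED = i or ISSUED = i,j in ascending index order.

ISSUED = 3

t=0 i0:ld.MEM ; WAW r5
t=1 i1,i2:and.ALU/ld.MEM ; pair
t=2 i3:mul.MUL ; no-port MUL/MUL
t=3 i4:mulh.MUL ; RAW r5
t=4 i5,i6:sll.ALU/ld.MEM ; pair
t=5 i7,i8:xor.ALU/and.ALU ; pair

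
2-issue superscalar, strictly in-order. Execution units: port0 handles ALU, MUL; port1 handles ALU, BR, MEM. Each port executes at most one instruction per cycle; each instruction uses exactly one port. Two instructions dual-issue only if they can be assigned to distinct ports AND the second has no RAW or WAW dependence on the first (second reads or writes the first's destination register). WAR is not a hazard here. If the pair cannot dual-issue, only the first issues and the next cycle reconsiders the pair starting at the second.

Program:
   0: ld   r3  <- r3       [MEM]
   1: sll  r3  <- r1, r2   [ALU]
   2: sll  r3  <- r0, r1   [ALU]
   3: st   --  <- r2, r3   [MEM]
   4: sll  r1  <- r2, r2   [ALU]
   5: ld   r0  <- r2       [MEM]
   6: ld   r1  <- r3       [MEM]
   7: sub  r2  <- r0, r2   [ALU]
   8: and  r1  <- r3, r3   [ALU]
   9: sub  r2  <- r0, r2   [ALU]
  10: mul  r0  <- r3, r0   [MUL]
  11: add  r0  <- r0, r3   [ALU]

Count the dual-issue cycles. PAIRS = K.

PAIRS = 3

0. ld.MEM @i0  | WAW r3
1. sll.ALU @i1  | WAW r3
2. sll.ALU @i2  | RAW r3
3. st.MEM+sll.ALU @i3&i4  | dual
4. ld.MEM @i5  | no-port MEM/MEM
5. ld.MEM+sub.ALU @i6&i7  | dual
6. and.ALU+sub.ALU @i8&i9  | dual
7. mul.MUL @i10  | RAW+WAW r0
8. add.ALU @i11  | tail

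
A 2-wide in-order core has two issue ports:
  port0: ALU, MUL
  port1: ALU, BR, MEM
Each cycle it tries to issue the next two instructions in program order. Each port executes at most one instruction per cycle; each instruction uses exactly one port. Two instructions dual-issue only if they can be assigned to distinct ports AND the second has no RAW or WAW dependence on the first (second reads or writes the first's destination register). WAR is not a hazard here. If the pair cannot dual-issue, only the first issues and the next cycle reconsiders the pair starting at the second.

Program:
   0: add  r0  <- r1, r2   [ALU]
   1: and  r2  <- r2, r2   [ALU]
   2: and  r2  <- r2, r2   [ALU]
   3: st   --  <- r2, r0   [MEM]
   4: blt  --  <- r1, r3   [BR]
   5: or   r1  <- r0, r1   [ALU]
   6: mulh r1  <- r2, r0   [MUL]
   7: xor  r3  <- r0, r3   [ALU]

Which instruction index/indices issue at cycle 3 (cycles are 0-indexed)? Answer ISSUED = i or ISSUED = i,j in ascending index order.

[0] i0,i1  add and  -- pair
[1] i2  and  -- RAW r2
[2] i3  st  -- no-port MEM/BR
[3] i4,i5  blt or  -- pair
[4] i6,i7  mulh xor  -- pair

ISSUED = 4,5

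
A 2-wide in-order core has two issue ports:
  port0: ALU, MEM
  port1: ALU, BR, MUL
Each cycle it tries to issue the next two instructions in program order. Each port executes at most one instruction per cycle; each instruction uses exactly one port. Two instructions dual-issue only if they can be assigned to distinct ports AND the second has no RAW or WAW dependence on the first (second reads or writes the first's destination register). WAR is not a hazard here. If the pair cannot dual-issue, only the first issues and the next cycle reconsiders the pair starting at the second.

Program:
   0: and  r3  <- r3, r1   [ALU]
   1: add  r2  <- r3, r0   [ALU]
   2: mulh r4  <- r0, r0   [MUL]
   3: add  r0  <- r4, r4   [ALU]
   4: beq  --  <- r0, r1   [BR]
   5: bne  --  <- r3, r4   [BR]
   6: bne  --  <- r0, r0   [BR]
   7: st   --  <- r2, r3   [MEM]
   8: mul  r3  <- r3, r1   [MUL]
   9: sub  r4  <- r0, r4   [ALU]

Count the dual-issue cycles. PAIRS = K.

PAIRS = 3

#0 head=0: and.ALU i0 RAW r3
#1 head=1: add.ALU/mulh.MUL i1&i2 pair
#2 head=3: add.ALU i3 RAW r0
#3 head=4: beq.BR i4 no-port BR/BR
#4 head=5: bne.BR i5 no-port BR/BR
#5 head=6: bne.BR/st.MEM i6&i7 pair
#6 head=8: mul.MUL/sub.ALU i8&i9 pair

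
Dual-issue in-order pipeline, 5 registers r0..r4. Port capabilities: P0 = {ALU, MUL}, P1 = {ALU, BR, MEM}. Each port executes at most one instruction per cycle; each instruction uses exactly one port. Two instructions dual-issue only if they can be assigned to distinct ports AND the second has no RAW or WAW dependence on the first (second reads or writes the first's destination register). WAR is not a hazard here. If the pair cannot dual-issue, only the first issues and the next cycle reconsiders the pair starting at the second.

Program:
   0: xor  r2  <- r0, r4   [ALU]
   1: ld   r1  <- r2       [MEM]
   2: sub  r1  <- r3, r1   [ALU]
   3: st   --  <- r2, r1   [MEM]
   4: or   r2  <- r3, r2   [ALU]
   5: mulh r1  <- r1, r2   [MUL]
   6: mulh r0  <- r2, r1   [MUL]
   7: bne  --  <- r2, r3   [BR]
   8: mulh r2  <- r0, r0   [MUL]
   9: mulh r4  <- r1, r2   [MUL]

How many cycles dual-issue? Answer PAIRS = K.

PAIRS = 2

c0: i0 xor  RAW r2
c1: i1 ld  RAW+WAW r1
c2: i2 sub  RAW r1
c3: i3/i4 st;or  2-wide
c4: i5 mulh  no-port MUL/MUL
c5: i6/i7 mulh;bne  2-wide
c6: i8 mulh  no-port MUL/MUL
c7: i9 mulh  tail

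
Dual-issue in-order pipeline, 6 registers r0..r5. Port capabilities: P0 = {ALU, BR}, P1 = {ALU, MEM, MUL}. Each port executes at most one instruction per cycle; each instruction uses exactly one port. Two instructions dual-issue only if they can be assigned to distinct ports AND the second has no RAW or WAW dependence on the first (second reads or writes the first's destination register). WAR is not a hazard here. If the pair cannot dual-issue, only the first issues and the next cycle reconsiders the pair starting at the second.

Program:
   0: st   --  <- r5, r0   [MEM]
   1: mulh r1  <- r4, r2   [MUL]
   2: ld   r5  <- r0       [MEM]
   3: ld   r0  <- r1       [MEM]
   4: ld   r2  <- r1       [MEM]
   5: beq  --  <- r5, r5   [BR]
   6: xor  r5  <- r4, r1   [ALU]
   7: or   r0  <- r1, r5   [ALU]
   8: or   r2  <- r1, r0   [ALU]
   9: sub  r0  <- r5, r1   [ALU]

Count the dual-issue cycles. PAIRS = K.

[0] i0  st  -- no-port MEM/MUL
[1] i1  mulh  -- no-port MUL/MEM
[2] i2  ld  -- no-port MEM/MEM
[3] i3  ld  -- no-port MEM/MEM
[4] i4&i5  ld/beq  -- dual
[5] i6  xor  -- RAW r5
[6] i7  or  -- RAW r0
[7] i8&i9  or/sub  -- dual

PAIRS = 2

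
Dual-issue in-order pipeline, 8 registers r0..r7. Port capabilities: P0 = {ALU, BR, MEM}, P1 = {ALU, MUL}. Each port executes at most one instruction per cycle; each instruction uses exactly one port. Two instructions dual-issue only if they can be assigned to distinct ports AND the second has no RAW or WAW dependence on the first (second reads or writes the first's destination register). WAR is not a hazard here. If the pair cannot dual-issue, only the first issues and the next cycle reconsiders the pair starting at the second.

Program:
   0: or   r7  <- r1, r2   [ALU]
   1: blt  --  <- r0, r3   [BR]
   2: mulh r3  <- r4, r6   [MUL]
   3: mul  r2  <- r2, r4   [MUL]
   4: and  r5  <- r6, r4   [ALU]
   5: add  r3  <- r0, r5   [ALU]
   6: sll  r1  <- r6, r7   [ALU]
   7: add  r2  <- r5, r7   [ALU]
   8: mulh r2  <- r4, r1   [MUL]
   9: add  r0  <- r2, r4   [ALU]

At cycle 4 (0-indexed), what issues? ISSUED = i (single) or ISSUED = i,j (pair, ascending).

c0: i0/i1 or blt  dual
c1: i2 mulh  no-port MUL/MUL
c2: i3/i4 mul and  dual
c3: i5/i6 add sll  dual
c4: i7 add  WAW r2
c5: i8 mulh  RAW r2
c6: i9 add  tail

ISSUED = 7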